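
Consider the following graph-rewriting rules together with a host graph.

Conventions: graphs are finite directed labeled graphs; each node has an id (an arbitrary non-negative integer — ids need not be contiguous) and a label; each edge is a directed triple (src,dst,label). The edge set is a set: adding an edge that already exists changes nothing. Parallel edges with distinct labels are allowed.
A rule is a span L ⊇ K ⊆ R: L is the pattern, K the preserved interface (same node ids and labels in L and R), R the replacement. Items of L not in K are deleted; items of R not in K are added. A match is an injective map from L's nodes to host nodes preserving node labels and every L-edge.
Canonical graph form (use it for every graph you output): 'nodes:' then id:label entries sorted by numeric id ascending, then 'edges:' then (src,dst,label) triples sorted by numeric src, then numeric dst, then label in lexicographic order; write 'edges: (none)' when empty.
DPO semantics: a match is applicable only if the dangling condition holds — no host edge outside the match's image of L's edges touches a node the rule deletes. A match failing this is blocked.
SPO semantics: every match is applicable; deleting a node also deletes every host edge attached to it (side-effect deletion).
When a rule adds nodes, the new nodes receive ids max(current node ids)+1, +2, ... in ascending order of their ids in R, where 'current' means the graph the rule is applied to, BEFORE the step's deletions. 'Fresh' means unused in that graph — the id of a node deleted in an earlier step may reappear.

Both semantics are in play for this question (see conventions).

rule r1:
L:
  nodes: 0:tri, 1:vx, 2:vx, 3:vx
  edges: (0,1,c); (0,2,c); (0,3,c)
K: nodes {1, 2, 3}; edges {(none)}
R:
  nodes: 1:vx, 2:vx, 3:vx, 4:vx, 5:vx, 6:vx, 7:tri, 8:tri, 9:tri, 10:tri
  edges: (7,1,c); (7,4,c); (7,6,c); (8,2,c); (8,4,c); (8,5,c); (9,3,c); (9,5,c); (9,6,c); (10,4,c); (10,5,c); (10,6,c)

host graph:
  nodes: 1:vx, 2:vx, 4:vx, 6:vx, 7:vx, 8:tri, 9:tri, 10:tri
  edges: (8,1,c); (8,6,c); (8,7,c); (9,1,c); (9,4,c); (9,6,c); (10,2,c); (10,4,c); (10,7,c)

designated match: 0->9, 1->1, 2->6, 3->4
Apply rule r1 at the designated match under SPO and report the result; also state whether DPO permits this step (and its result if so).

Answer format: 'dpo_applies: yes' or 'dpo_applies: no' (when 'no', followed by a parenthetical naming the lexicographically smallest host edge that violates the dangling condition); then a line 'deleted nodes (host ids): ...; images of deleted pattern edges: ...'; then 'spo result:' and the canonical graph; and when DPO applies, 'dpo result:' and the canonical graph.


dpo_applies: yes
deleted nodes (host ids): 9; images of deleted pattern edges: (9,1,c); (9,4,c); (9,6,c)
spo result:
nodes: 1:vx, 2:vx, 4:vx, 6:vx, 7:vx, 8:tri, 10:tri, 11:vx, 12:vx, 13:vx, 14:tri, 15:tri, 16:tri, 17:tri
edges: (8,1,c); (8,6,c); (8,7,c); (10,2,c); (10,4,c); (10,7,c); (14,1,c); (14,11,c); (14,13,c); (15,6,c); (15,11,c); (15,12,c); (16,4,c); (16,12,c); (16,13,c); (17,11,c); (17,12,c); (17,13,c)
dpo result:
nodes: 1:vx, 2:vx, 4:vx, 6:vx, 7:vx, 8:tri, 10:tri, 11:vx, 12:vx, 13:vx, 14:tri, 15:tri, 16:tri, 17:tri
edges: (8,1,c); (8,6,c); (8,7,c); (10,2,c); (10,4,c); (10,7,c); (14,1,c); (14,11,c); (14,13,c); (15,6,c); (15,11,c); (15,12,c); (16,4,c); (16,12,c); (16,13,c); (17,11,c); (17,12,c); (17,13,c)


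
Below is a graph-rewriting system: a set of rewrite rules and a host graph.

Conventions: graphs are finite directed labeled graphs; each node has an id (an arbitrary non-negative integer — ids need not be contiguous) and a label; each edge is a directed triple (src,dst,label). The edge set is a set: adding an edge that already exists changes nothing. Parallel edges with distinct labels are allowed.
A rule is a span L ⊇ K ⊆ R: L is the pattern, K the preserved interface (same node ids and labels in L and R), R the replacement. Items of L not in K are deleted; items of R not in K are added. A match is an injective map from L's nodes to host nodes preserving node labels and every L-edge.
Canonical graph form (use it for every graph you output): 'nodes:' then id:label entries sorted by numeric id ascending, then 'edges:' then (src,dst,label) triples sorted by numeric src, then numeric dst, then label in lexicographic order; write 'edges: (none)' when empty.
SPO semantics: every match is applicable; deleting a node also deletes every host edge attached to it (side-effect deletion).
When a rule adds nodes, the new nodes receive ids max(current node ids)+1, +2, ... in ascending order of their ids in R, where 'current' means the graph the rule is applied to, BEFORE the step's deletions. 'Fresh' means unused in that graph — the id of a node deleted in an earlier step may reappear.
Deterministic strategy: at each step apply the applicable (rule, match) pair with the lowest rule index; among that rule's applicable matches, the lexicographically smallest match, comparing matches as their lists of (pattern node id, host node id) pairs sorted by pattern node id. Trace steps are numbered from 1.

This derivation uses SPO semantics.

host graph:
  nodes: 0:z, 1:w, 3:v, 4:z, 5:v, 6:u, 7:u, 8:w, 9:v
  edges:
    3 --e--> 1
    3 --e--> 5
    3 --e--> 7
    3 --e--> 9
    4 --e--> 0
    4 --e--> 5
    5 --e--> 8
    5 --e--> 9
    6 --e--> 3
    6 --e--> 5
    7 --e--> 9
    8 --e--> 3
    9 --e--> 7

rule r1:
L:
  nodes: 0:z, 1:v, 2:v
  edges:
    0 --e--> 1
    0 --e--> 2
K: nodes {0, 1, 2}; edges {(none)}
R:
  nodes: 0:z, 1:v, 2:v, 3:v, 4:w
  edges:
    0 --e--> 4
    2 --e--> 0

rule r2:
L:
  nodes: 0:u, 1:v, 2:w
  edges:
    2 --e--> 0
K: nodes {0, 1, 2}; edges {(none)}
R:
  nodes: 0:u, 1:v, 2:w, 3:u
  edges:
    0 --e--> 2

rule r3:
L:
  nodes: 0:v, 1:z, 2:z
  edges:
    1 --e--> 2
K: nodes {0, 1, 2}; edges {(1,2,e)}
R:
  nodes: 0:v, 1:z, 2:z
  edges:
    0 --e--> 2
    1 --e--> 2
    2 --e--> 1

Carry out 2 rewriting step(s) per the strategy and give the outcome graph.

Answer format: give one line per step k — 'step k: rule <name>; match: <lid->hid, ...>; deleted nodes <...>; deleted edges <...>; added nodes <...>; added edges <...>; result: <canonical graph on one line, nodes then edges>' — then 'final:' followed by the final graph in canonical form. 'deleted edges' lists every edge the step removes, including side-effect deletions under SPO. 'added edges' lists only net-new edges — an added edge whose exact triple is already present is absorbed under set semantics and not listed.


step 1: rule r3; match: 0->3, 1->4, 2->0; deleted nodes (none); deleted edges (none); added nodes (none); added edges (0,4,e); (3,0,e); result: nodes: 0:z, 1:w, 3:v, 4:z, 5:v, 6:u, 7:u, 8:w, 9:v edges: (0,4,e); (3,0,e); (3,1,e); (3,5,e); (3,7,e); (3,9,e); (4,0,e); (4,5,e); (5,8,e); (5,9,e); (6,3,e); (6,5,e); (7,9,e); (8,3,e); (9,7,e)
step 2: rule r3; match: 0->3, 1->0, 2->4; deleted nodes (none); deleted edges (none); added nodes (none); added edges (3,4,e); result: nodes: 0:z, 1:w, 3:v, 4:z, 5:v, 6:u, 7:u, 8:w, 9:v edges: (0,4,e); (3,0,e); (3,1,e); (3,4,e); (3,5,e); (3,7,e); (3,9,e); (4,0,e); (4,5,e); (5,8,e); (5,9,e); (6,3,e); (6,5,e); (7,9,e); (8,3,e); (9,7,e)
final:
nodes: 0:z, 1:w, 3:v, 4:z, 5:v, 6:u, 7:u, 8:w, 9:v
edges: (0,4,e); (3,0,e); (3,1,e); (3,4,e); (3,5,e); (3,7,e); (3,9,e); (4,0,e); (4,5,e); (5,8,e); (5,9,e); (6,3,e); (6,5,e); (7,9,e); (8,3,e); (9,7,e)


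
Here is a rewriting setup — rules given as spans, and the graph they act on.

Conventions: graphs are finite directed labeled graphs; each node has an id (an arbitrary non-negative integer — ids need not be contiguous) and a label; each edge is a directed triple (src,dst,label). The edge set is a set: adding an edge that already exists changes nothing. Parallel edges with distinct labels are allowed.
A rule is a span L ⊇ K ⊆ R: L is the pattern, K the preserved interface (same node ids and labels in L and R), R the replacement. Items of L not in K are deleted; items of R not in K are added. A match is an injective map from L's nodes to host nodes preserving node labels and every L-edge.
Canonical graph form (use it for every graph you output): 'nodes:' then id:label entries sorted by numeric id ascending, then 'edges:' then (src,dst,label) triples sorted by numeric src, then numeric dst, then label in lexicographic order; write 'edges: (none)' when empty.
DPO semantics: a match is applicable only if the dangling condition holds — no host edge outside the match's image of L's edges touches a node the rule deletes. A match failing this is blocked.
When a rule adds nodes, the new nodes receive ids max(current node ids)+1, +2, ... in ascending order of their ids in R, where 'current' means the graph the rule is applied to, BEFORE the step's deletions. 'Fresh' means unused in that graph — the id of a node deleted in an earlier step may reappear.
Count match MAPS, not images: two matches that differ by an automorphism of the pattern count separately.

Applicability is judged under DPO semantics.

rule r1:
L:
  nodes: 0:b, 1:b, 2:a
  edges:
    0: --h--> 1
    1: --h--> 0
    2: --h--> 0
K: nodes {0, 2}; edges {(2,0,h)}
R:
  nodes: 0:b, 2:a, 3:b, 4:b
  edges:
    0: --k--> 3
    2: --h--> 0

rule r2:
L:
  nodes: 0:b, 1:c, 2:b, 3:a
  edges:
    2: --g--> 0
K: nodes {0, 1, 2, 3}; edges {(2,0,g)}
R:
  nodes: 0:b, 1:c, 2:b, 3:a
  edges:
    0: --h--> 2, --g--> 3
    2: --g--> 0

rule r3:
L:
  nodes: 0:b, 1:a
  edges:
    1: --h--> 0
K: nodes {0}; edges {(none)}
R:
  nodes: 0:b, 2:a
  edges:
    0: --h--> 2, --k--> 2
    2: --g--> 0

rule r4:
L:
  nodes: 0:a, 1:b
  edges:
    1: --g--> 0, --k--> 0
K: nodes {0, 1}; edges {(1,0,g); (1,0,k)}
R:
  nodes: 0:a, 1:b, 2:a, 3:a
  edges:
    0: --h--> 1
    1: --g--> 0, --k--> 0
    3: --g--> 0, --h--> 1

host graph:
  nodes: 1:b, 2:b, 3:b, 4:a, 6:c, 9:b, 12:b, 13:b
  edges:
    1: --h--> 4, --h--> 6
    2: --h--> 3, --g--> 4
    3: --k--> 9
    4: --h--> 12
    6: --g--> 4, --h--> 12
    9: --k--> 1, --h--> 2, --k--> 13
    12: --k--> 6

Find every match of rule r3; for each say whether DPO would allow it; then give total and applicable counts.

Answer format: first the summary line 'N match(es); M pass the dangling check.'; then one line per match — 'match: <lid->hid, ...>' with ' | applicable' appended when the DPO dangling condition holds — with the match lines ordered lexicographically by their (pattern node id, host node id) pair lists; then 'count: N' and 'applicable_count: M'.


1 match(es); 0 pass the dangling check.
match: 0->12, 1->4
count: 1
applicable_count: 0


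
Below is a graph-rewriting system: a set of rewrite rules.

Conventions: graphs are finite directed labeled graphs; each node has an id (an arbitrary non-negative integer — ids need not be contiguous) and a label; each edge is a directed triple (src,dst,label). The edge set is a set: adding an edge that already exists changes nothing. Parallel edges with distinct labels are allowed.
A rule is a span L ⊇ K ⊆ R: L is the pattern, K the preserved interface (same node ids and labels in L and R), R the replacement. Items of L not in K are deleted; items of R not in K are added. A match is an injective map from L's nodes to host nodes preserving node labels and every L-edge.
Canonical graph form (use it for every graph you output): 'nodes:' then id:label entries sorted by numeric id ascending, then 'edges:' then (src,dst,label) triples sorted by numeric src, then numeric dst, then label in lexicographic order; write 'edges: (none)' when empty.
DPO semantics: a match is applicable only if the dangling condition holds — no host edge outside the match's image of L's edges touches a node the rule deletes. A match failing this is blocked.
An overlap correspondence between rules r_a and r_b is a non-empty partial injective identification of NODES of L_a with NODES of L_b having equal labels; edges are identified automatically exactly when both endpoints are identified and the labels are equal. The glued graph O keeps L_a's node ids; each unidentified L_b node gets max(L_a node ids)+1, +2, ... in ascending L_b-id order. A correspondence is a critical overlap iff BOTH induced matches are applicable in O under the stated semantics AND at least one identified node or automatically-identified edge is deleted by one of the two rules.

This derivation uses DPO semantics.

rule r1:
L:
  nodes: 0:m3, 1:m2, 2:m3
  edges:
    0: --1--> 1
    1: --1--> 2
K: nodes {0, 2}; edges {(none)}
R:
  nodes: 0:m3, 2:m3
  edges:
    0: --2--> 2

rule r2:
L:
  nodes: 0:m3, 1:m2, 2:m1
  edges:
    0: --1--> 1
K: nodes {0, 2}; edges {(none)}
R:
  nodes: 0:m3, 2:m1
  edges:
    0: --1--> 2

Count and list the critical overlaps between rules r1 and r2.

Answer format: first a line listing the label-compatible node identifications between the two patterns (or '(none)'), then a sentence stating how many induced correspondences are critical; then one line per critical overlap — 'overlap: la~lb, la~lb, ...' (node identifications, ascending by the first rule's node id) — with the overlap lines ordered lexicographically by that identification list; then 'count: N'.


label-compatible node identifications between L(r1) and L(r2): 0~0, 1~1, 2~0
0 of the induced correspondences are critical overlaps of r1 and r2.
count: 0


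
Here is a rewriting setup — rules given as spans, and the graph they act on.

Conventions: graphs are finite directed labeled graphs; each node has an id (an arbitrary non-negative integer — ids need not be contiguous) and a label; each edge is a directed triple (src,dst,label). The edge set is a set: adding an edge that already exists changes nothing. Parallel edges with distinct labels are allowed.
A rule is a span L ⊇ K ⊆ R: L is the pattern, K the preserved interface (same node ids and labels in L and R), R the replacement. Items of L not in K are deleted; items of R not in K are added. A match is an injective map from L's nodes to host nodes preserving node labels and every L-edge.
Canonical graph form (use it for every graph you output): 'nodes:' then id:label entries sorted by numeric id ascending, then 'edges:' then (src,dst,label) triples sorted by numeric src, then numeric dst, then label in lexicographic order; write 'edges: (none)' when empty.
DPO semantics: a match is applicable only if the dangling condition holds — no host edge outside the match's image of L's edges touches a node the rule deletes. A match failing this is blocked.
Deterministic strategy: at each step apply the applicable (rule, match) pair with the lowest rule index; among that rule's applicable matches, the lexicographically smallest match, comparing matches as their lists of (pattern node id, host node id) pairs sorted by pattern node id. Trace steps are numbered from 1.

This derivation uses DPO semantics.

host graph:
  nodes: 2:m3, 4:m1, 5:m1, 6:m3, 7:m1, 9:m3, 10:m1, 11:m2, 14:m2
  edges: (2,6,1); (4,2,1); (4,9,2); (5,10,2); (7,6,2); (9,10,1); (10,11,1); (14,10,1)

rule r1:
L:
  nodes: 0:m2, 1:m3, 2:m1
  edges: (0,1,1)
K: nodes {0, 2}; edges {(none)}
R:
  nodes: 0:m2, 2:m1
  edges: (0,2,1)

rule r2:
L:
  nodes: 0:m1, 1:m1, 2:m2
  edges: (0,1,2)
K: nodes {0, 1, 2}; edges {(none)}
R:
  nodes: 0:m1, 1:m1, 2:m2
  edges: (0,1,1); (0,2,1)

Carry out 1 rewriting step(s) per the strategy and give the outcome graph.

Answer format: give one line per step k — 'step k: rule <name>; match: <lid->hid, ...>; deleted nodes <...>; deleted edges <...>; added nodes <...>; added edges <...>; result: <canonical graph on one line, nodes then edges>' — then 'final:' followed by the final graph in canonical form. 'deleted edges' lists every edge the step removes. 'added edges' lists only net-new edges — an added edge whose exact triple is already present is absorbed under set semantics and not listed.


step 1: rule r2; match: 0->5, 1->10, 2->11; deleted nodes (none); deleted edges (5,10,2); added nodes (none); added edges (5,10,1); (5,11,1); result: nodes: 2:m3, 4:m1, 5:m1, 6:m3, 7:m1, 9:m3, 10:m1, 11:m2, 14:m2 edges: (2,6,1); (4,2,1); (4,9,2); (5,10,1); (5,11,1); (7,6,2); (9,10,1); (10,11,1); (14,10,1)
final:
nodes: 2:m3, 4:m1, 5:m1, 6:m3, 7:m1, 9:m3, 10:m1, 11:m2, 14:m2
edges: (2,6,1); (4,2,1); (4,9,2); (5,10,1); (5,11,1); (7,6,2); (9,10,1); (10,11,1); (14,10,1)


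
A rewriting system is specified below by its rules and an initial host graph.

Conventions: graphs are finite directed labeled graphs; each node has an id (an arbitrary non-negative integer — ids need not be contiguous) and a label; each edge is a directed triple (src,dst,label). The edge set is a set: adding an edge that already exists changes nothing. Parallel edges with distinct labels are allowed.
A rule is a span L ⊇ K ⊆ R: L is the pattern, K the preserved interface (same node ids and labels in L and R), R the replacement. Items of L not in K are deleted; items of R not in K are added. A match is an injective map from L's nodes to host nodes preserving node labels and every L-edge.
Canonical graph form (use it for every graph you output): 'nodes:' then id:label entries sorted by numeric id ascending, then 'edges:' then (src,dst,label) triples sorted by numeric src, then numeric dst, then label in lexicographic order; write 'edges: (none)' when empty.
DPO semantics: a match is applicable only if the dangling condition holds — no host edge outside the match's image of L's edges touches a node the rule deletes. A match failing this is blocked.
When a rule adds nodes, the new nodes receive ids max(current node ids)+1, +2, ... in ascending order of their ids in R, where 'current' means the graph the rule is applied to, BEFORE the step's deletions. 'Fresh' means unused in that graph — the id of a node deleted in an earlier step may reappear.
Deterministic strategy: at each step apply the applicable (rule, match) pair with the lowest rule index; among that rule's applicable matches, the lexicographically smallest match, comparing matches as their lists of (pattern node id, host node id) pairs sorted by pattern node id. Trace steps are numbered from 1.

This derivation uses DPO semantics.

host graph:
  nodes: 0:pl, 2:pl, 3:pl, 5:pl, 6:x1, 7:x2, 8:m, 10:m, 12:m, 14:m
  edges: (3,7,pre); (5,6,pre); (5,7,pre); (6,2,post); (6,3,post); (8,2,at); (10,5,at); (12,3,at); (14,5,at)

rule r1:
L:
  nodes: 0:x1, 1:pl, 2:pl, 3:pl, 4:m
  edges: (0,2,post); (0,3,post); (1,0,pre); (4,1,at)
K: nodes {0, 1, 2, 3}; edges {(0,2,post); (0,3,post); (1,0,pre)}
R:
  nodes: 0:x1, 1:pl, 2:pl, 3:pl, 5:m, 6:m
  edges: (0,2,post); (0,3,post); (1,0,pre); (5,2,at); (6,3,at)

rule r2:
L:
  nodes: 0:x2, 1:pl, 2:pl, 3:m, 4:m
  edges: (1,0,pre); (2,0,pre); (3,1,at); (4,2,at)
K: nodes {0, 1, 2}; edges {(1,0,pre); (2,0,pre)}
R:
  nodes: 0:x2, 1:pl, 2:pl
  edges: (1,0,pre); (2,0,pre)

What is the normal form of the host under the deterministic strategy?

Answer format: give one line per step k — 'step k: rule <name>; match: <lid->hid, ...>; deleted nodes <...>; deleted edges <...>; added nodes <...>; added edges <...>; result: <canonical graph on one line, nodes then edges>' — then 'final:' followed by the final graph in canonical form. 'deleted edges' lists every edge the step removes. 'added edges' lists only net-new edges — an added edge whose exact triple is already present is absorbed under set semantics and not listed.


step 1: rule r1; match: 0->6, 1->5, 2->2, 3->3, 4->10; deleted nodes 10; deleted edges (10,5,at); added nodes 15, 16; added edges (15,2,at); (16,3,at); result: nodes: 0:pl, 2:pl, 3:pl, 5:pl, 6:x1, 7:x2, 8:m, 12:m, 14:m, 15:m, 16:m edges: (3,7,pre); (5,6,pre); (5,7,pre); (6,2,post); (6,3,post); (8,2,at); (12,3,at); (14,5,at); (15,2,at); (16,3,at)
step 2: rule r1; match: 0->6, 1->5, 2->2, 3->3, 4->14; deleted nodes 14; deleted edges (14,5,at); added nodes 17, 18; added edges (17,2,at); (18,3,at); result: nodes: 0:pl, 2:pl, 3:pl, 5:pl, 6:x1, 7:x2, 8:m, 12:m, 15:m, 16:m, 17:m, 18:m edges: (3,7,pre); (5,6,pre); (5,7,pre); (6,2,post); (6,3,post); (8,2,at); (12,3,at); (15,2,at); (16,3,at); (17,2,at); (18,3,at)
final:
nodes: 0:pl, 2:pl, 3:pl, 5:pl, 6:x1, 7:x2, 8:m, 12:m, 15:m, 16:m, 17:m, 18:m
edges: (3,7,pre); (5,6,pre); (5,7,pre); (6,2,post); (6,3,post); (8,2,at); (12,3,at); (15,2,at); (16,3,at); (17,2,at); (18,3,at)


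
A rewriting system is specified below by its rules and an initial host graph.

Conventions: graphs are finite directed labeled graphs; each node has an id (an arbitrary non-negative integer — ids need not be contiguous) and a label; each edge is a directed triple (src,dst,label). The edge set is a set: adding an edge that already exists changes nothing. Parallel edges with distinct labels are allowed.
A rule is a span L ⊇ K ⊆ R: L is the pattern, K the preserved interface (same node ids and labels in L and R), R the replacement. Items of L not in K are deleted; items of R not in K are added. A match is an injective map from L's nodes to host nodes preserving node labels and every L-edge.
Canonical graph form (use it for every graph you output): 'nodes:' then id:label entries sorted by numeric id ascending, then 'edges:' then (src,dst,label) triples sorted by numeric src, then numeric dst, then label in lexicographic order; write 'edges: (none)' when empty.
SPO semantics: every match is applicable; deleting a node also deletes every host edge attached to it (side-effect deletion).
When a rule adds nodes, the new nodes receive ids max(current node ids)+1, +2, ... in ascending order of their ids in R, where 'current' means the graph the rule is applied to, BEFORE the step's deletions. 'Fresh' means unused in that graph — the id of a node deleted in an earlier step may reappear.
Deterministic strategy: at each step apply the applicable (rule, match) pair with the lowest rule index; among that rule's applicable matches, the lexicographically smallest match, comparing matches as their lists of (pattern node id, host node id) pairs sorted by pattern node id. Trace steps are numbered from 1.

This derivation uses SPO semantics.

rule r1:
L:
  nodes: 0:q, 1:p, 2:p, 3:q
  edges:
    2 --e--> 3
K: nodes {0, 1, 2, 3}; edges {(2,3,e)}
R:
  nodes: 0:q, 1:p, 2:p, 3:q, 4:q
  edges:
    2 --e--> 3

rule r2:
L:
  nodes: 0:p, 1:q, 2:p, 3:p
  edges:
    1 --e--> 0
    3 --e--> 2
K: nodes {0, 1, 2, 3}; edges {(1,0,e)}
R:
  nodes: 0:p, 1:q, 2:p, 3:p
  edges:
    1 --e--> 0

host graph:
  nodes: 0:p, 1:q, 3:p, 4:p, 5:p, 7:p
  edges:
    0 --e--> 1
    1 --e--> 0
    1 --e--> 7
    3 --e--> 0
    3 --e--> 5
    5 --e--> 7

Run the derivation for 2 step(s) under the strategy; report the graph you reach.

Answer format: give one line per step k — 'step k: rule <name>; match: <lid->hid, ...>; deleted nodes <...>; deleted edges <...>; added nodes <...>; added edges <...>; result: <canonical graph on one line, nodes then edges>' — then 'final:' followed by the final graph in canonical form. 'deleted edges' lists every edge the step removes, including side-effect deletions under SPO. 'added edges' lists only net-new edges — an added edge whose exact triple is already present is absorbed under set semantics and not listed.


step 1: rule r2; match: 0->0, 1->1, 2->5, 3->3; deleted nodes (none); deleted edges (3,5,e); added nodes (none); added edges (none); result: nodes: 0:p, 1:q, 3:p, 4:p, 5:p, 7:p edges: (0,1,e); (1,0,e); (1,7,e); (3,0,e); (5,7,e)
step 2: rule r2; match: 0->0, 1->1, 2->7, 3->5; deleted nodes (none); deleted edges (5,7,e); added nodes (none); added edges (none); result: nodes: 0:p, 1:q, 3:p, 4:p, 5:p, 7:p edges: (0,1,e); (1,0,e); (1,7,e); (3,0,e)
final:
nodes: 0:p, 1:q, 3:p, 4:p, 5:p, 7:p
edges: (0,1,e); (1,0,e); (1,7,e); (3,0,e)


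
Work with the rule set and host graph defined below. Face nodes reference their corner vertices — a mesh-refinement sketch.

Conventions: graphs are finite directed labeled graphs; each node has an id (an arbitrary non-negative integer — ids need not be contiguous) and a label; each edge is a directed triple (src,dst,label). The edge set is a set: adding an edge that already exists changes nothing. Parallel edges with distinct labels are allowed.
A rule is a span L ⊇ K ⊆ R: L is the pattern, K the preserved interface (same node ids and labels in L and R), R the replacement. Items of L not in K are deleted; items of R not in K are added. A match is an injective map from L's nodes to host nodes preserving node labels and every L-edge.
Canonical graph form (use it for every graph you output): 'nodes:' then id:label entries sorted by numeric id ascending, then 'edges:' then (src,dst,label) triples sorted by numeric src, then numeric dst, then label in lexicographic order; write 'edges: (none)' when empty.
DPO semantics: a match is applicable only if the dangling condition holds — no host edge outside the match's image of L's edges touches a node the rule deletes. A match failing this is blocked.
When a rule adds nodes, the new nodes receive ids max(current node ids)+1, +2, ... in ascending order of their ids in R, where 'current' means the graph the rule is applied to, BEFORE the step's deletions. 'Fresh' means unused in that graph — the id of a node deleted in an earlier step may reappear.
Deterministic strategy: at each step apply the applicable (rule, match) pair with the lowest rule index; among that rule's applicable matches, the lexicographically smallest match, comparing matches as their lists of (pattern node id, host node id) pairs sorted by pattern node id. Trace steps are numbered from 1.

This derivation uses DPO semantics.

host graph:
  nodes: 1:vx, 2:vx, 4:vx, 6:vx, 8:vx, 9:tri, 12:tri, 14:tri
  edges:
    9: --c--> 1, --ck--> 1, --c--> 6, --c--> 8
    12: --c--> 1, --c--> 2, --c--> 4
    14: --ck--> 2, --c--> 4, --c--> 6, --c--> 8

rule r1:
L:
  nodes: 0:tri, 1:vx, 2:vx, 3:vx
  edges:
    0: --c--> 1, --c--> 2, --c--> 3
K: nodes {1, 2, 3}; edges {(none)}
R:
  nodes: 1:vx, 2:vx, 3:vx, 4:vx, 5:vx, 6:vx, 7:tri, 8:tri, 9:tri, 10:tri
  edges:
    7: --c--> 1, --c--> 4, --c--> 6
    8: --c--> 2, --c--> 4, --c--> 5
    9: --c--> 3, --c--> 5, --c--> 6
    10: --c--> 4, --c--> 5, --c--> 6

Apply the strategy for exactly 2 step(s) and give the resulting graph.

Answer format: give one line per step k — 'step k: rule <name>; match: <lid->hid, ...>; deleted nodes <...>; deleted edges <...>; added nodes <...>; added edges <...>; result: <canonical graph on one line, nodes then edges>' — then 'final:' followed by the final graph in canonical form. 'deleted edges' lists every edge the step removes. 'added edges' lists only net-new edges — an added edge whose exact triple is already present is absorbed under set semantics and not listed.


step 1: rule r1; match: 0->12, 1->1, 2->2, 3->4; deleted nodes 12; deleted edges (12,1,c); (12,2,c); (12,4,c); added nodes 15, 16, 17, 18, 19, 20, 21; added edges (18,1,c); (18,15,c); (18,17,c); (19,2,c); (19,15,c); (19,16,c); (20,4,c); (20,16,c); (20,17,c); (21,15,c); (21,16,c); (21,17,c); result: nodes: 1:vx, 2:vx, 4:vx, 6:vx, 8:vx, 9:tri, 14:tri, 15:vx, 16:vx, 17:vx, 18:tri, 19:tri, 20:tri, 21:tri edges: (9,1,c); (9,1,ck); (9,6,c); (9,8,c); (14,2,ck); (14,4,c); (14,6,c); (14,8,c); (18,1,c); (18,15,c); (18,17,c); (19,2,c); (19,15,c); (19,16,c); (20,4,c); (20,16,c); (20,17,c); (21,15,c); (21,16,c); (21,17,c)
step 2: rule r1; match: 0->18, 1->1, 2->15, 3->17; deleted nodes 18; deleted edges (18,1,c); (18,15,c); (18,17,c); added nodes 22, 23, 24, 25, 26, 27, 28; added edges (25,1,c); (25,22,c); (25,24,c); (26,15,c); (26,22,c); (26,23,c); (27,17,c); (27,23,c); (27,24,c); (28,22,c); (28,23,c); (28,24,c); result: nodes: 1:vx, 2:vx, 4:vx, 6:vx, 8:vx, 9:tri, 14:tri, 15:vx, 16:vx, 17:vx, 19:tri, 20:tri, 21:tri, 22:vx, 23:vx, 24:vx, 25:tri, 26:tri, 27:tri, 28:tri edges: (9,1,c); (9,1,ck); (9,6,c); (9,8,c); (14,2,ck); (14,4,c); (14,6,c); (14,8,c); (19,2,c); (19,15,c); (19,16,c); (20,4,c); (20,16,c); (20,17,c); (21,15,c); (21,16,c); (21,17,c); (25,1,c); (25,22,c); (25,24,c); (26,15,c); (26,22,c); (26,23,c); (27,17,c); (27,23,c); (27,24,c); (28,22,c); (28,23,c); (28,24,c)
final:
nodes: 1:vx, 2:vx, 4:vx, 6:vx, 8:vx, 9:tri, 14:tri, 15:vx, 16:vx, 17:vx, 19:tri, 20:tri, 21:tri, 22:vx, 23:vx, 24:vx, 25:tri, 26:tri, 27:tri, 28:tri
edges: (9,1,c); (9,1,ck); (9,6,c); (9,8,c); (14,2,ck); (14,4,c); (14,6,c); (14,8,c); (19,2,c); (19,15,c); (19,16,c); (20,4,c); (20,16,c); (20,17,c); (21,15,c); (21,16,c); (21,17,c); (25,1,c); (25,22,c); (25,24,c); (26,15,c); (26,22,c); (26,23,c); (27,17,c); (27,23,c); (27,24,c); (28,22,c); (28,23,c); (28,24,c)


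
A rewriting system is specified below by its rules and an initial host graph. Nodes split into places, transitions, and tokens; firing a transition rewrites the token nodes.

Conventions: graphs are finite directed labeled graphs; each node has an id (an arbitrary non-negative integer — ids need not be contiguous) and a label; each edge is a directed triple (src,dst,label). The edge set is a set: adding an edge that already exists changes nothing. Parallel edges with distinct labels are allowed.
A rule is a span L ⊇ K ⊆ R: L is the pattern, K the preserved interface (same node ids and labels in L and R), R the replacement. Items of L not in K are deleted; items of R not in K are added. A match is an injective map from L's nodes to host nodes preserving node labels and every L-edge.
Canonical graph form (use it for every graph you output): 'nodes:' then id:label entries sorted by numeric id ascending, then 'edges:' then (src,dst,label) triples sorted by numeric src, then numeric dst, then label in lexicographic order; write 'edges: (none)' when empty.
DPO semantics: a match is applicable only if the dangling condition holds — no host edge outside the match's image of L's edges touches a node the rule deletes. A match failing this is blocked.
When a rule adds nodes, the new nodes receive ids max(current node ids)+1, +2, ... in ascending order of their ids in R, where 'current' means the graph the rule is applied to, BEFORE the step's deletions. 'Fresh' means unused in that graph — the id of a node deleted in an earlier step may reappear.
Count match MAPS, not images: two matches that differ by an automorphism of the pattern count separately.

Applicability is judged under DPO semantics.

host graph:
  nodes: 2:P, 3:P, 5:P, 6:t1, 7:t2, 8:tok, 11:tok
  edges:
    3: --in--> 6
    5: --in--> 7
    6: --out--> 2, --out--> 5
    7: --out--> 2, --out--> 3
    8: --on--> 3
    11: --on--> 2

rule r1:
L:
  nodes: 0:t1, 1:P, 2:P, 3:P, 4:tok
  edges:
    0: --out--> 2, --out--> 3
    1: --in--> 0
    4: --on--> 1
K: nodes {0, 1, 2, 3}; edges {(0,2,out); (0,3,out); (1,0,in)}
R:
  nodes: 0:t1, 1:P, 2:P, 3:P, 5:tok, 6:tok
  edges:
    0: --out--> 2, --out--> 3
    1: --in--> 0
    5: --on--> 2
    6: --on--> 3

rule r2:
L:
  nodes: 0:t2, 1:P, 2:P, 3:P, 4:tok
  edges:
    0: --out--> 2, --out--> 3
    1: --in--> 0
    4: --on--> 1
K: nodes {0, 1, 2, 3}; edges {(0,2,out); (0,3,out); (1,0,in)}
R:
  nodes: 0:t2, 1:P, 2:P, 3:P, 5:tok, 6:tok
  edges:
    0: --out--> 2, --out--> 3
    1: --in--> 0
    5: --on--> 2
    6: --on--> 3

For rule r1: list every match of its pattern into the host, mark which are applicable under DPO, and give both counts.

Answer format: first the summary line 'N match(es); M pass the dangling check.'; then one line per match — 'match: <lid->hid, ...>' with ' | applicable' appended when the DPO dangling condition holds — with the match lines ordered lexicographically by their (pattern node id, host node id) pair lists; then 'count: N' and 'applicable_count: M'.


2 match(es); 2 pass the dangling check.
match: 0->6, 1->3, 2->2, 3->5, 4->8 | applicable
match: 0->6, 1->3, 2->5, 3->2, 4->8 | applicable
count: 2
applicable_count: 2


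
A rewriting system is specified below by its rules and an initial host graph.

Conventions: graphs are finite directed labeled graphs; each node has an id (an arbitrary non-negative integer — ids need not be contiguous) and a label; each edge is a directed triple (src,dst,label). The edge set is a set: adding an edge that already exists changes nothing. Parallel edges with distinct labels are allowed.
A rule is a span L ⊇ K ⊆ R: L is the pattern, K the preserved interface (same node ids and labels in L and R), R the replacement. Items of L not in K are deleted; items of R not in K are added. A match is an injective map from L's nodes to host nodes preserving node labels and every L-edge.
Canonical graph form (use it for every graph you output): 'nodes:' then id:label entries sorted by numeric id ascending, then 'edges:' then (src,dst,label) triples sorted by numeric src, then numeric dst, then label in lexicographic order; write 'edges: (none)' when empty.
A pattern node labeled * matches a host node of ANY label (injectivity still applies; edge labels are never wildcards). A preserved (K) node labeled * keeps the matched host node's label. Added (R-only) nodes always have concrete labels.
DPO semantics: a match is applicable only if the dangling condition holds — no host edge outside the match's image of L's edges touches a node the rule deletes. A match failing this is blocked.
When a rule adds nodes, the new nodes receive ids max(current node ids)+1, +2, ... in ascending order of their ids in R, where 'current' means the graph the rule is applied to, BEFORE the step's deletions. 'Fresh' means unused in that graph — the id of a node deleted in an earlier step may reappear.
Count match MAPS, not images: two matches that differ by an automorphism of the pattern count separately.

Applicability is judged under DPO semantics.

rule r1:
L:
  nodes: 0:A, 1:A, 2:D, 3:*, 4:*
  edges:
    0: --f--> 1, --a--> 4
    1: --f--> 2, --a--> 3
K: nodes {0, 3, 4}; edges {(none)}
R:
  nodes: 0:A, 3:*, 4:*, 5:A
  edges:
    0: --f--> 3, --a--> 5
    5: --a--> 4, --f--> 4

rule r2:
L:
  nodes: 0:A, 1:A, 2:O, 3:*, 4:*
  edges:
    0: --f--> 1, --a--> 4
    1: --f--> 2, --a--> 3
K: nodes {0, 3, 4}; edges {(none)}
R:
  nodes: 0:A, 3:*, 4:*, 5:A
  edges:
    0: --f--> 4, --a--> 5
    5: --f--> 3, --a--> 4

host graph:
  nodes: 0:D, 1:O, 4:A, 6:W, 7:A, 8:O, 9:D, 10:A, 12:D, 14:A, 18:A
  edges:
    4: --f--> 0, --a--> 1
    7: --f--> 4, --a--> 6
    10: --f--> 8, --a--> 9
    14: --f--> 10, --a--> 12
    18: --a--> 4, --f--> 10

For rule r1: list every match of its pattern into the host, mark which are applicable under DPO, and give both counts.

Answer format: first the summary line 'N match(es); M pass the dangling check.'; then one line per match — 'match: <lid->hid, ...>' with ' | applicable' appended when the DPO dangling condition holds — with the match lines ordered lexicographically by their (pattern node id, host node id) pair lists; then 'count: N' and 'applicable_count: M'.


1 match(es); 0 pass the dangling check.
match: 0->7, 1->4, 2->0, 3->1, 4->6
count: 1
applicable_count: 0


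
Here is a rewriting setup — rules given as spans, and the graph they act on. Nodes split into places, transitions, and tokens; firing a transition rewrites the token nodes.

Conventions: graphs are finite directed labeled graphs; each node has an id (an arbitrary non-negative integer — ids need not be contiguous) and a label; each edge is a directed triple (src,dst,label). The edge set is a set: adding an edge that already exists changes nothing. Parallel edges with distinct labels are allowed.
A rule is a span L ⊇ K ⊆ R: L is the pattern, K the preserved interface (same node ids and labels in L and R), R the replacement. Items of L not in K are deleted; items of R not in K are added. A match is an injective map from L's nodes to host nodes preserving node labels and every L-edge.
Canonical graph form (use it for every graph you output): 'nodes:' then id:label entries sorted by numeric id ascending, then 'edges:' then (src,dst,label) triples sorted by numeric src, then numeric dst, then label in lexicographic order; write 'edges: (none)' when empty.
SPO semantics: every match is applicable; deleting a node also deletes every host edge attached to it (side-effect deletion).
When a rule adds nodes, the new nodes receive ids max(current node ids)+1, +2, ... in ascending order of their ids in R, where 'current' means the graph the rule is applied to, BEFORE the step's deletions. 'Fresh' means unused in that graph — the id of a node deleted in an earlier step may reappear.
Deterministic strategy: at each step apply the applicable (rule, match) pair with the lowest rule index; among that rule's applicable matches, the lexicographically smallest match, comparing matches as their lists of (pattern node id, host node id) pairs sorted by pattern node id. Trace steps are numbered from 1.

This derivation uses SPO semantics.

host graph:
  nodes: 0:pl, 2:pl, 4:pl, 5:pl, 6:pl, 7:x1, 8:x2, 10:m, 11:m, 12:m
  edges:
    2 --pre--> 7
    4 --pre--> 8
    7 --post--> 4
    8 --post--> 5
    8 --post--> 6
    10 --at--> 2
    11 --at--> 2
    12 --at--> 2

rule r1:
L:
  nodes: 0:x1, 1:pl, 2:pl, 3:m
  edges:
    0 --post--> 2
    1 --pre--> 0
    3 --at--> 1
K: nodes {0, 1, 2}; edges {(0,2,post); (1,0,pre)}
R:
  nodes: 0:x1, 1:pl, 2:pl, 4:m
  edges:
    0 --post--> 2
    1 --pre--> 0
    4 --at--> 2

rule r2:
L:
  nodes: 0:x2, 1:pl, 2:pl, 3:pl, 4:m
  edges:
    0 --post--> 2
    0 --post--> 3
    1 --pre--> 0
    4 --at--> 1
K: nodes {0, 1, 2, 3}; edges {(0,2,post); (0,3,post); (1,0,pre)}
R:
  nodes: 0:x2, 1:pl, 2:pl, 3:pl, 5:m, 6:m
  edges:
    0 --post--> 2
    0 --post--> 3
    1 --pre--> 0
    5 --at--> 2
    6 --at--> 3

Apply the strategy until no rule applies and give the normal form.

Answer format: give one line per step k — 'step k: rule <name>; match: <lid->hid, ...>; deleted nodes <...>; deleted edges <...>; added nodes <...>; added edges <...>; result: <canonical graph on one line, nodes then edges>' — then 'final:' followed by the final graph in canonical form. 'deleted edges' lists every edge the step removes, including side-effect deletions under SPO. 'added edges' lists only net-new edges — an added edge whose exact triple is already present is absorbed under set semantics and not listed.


step 1: rule r1; match: 0->7, 1->2, 2->4, 3->10; deleted nodes 10; deleted edges (10,2,at); added nodes 13; added edges (13,4,at); result: nodes: 0:pl, 2:pl, 4:pl, 5:pl, 6:pl, 7:x1, 8:x2, 11:m, 12:m, 13:m edges: (2,7,pre); (4,8,pre); (7,4,post); (8,5,post); (8,6,post); (11,2,at); (12,2,at); (13,4,at)
step 2: rule r1; match: 0->7, 1->2, 2->4, 3->11; deleted nodes 11; deleted edges (11,2,at); added nodes 14; added edges (14,4,at); result: nodes: 0:pl, 2:pl, 4:pl, 5:pl, 6:pl, 7:x1, 8:x2, 12:m, 13:m, 14:m edges: (2,7,pre); (4,8,pre); (7,4,post); (8,5,post); (8,6,post); (12,2,at); (13,4,at); (14,4,at)
step 3: rule r1; match: 0->7, 1->2, 2->4, 3->12; deleted nodes 12; deleted edges (12,2,at); added nodes 15; added edges (15,4,at); result: nodes: 0:pl, 2:pl, 4:pl, 5:pl, 6:pl, 7:x1, 8:x2, 13:m, 14:m, 15:m edges: (2,7,pre); (4,8,pre); (7,4,post); (8,5,post); (8,6,post); (13,4,at); (14,4,at); (15,4,at)
step 4: rule r2; match: 0->8, 1->4, 2->5, 3->6, 4->13; deleted nodes 13; deleted edges (13,4,at); added nodes 16, 17; added edges (16,5,at); (17,6,at); result: nodes: 0:pl, 2:pl, 4:pl, 5:pl, 6:pl, 7:x1, 8:x2, 14:m, 15:m, 16:m, 17:m edges: (2,7,pre); (4,8,pre); (7,4,post); (8,5,post); (8,6,post); (14,4,at); (15,4,at); (16,5,at); (17,6,at)
step 5: rule r2; match: 0->8, 1->4, 2->5, 3->6, 4->14; deleted nodes 14; deleted edges (14,4,at); added nodes 18, 19; added edges (18,5,at); (19,6,at); result: nodes: 0:pl, 2:pl, 4:pl, 5:pl, 6:pl, 7:x1, 8:x2, 15:m, 16:m, 17:m, 18:m, 19:m edges: (2,7,pre); (4,8,pre); (7,4,post); (8,5,post); (8,6,post); (15,4,at); (16,5,at); (17,6,at); (18,5,at); (19,6,at)
step 6: rule r2; match: 0->8, 1->4, 2->5, 3->6, 4->15; deleted nodes 15; deleted edges (15,4,at); added nodes 20, 21; added edges (20,5,at); (21,6,at); result: nodes: 0:pl, 2:pl, 4:pl, 5:pl, 6:pl, 7:x1, 8:x2, 16:m, 17:m, 18:m, 19:m, 20:m, 21:m edges: (2,7,pre); (4,8,pre); (7,4,post); (8,5,post); (8,6,post); (16,5,at); (17,6,at); (18,5,at); (19,6,at); (20,5,at); (21,6,at)
final:
nodes: 0:pl, 2:pl, 4:pl, 5:pl, 6:pl, 7:x1, 8:x2, 16:m, 17:m, 18:m, 19:m, 20:m, 21:m
edges: (2,7,pre); (4,8,pre); (7,4,post); (8,5,post); (8,6,post); (16,5,at); (17,6,at); (18,5,at); (19,6,at); (20,5,at); (21,6,at)


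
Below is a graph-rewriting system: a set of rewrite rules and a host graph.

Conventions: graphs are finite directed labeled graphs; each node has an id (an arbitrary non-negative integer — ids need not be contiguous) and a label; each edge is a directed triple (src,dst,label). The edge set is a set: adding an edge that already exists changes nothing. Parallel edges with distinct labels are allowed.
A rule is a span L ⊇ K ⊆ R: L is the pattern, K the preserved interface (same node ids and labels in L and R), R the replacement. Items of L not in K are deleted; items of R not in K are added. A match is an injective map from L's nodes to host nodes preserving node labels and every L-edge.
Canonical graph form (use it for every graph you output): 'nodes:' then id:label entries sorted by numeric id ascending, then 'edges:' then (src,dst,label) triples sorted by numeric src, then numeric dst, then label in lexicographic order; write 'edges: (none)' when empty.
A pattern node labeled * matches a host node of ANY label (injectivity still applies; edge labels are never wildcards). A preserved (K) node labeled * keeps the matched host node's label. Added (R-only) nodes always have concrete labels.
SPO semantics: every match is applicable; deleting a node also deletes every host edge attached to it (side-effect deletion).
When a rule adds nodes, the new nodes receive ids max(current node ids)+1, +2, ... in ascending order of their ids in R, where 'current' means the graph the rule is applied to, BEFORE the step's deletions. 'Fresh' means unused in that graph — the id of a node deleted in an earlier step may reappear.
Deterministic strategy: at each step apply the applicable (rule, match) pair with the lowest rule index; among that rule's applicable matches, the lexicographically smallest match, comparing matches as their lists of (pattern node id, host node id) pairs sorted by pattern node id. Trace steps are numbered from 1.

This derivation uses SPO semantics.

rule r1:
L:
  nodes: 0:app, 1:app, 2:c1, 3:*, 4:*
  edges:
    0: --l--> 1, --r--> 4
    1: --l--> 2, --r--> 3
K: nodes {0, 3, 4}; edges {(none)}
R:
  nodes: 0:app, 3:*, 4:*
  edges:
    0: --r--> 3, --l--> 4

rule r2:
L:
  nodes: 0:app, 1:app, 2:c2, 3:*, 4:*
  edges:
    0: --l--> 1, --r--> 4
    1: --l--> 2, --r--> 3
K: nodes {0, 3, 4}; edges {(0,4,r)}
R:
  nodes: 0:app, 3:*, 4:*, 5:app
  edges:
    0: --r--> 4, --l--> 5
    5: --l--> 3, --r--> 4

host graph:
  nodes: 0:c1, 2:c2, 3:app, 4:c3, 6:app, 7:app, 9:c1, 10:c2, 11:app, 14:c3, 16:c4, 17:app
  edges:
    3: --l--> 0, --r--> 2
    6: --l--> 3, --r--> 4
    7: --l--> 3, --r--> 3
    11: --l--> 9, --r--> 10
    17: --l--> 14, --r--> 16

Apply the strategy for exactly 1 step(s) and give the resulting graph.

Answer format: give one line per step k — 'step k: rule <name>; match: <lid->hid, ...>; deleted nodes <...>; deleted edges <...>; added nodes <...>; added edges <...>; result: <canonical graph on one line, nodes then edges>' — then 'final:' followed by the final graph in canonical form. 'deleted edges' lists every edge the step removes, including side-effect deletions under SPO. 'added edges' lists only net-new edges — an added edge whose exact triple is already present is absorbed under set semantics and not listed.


step 1: rule r1; match: 0->6, 1->3, 2->0, 3->2, 4->4; deleted nodes 0, 3; deleted edges (3,0,l); (3,2,r); (6,3,l); (6,4,r); (7,3,l); (7,3,r); added nodes (none); added edges (6,2,r); (6,4,l); result: nodes: 2:c2, 4:c3, 6:app, 7:app, 9:c1, 10:c2, 11:app, 14:c3, 16:c4, 17:app edges: (6,2,r); (6,4,l); (11,9,l); (11,10,r); (17,14,l); (17,16,r)
final:
nodes: 2:c2, 4:c3, 6:app, 7:app, 9:c1, 10:c2, 11:app, 14:c3, 16:c4, 17:app
edges: (6,2,r); (6,4,l); (11,9,l); (11,10,r); (17,14,l); (17,16,r)
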